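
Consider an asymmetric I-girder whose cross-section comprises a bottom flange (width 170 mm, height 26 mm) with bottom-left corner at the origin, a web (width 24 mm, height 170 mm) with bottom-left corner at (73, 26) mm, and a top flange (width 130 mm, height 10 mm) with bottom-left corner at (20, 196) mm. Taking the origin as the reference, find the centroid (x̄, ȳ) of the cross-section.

x̄ = 85.00 mm, ȳ = 78.74 mm

Part | A | x̄ᵢ | ȳᵢ | A·x̄ᵢ | A·ȳᵢ
bottom flange | 4420.00 | 85.00 | 13.00 | 375700.00 | 57460.00
web | 4080.00 | 85.00 | 111.00 | 346800.00 | 452880.00
top flange | 1300.00 | 85.00 | 201.00 | 110500.00 | 261300.00
Σ | 9800.00 |  |  | 833000.00 | 771640.00
x̄ = 833000.00 / 9800.00 = 85.00 mm
ȳ = 771640.00 / 9800.00 = 78.74 mm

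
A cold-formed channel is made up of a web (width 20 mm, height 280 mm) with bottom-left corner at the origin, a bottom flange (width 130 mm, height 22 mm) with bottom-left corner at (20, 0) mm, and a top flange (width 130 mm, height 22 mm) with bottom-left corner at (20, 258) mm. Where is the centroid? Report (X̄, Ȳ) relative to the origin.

X̄ = 47.90 mm, Ȳ = 140.00 mm

Part | A | x̄ᵢ | ȳᵢ | A·x̄ᵢ | A·ȳᵢ
web | 5600.00 | 10.00 | 140.00 | 56000.00 | 784000.00
bottom flange | 2860.00 | 85.00 | 11.00 | 243100.00 | 31460.00
top flange | 2860.00 | 85.00 | 269.00 | 243100.00 | 769340.00
Σ | 11320.00 |  |  | 542200.00 | 1584800.00
X̄ = 542200.00 / 11320.00 = 47.90 mm
Ȳ = 1584800.00 / 11320.00 = 140.00 mm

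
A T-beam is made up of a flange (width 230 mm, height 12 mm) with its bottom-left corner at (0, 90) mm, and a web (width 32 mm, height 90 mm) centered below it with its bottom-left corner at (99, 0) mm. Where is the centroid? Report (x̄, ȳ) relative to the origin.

web: A = 32 × 90 = 2880.00, centroid at (115.00, 45.00).
flange: A = 230 × 12 = 2760.00, centroid at (115.00, 96.00).
ΣA = 5640.00 mm², ΣAx̄ = 648600.00 mm³, ΣAȳ = 394560.00 mm³.
x̄ = 648600.00/5640.00 = 115.00 mm; ȳ = 394560.00/5640.00 = 69.96 mm.

x̄ = 115.00 mm, ȳ = 69.96 mm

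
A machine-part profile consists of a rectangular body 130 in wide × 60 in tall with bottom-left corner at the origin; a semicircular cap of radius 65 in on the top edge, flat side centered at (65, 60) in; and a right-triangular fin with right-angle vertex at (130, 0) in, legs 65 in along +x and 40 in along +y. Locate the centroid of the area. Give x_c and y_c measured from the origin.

rectangular body: A = 130 × 60 = 7800.00, centroid at (65.00, 30.00).
semicircular top: A = ½π·65² = 6636.61, centroid at (65.00, 87.59).
triangular fin: A = ½·65·40 = 1300.00, centroid at (151.67, 13.33).
ΣA = 15736.61 in²
ΣAx_c = (7800.00)(65.00) + (6636.61)(65.00) + (1300.00)(151.67) = 1135546.61 in³
ΣAy_c = (7800.00)(30.00) + (6636.61)(87.59) + (1300.00)(13.33) = 832613.54 in³
x_c = 1135546.61 / 15736.61 = 72.16 in
y_c = 832613.54 / 15736.61 = 52.91 in

x_c = 72.16 in, y_c = 52.91 in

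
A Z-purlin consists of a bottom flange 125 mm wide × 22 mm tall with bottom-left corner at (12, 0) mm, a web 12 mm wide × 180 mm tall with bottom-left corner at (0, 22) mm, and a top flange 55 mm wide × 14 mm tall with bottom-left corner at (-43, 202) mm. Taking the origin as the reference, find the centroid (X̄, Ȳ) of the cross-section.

X̄ = 36.25 mm, Ȳ = 76.25 mm

bottom flange: A = 125 × 22 = 2750.00, centroid at (74.50, 11.00).
web: A = 12 × 180 = 2160.00, centroid at (6.00, 112.00).
top flange: A = 55 × 14 = 770.00, centroid at (-15.50, 209.00).
ΣA = 5680.00 mm², ΣAX̄ = 205900.00 mm³, ΣAȲ = 433100.00 mm³.
X̄ = 205900.00/5680.00 = 36.25 mm; Ȳ = 433100.00/5680.00 = 76.25 mm.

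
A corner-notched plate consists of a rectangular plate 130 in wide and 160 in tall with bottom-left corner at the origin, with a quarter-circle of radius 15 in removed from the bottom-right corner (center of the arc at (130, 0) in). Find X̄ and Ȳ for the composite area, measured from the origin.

plate: A = 130 × 160 = 20800.00, centroid at (65.00, 80.00).
removed quarter-circle: A = −¼π·15² = -176.71, centroid at (123.63, 6.37).
ΣA = 20623.29 in², ΣAX̄ = 1330152.10 in³, ΣAȲ = 1662875.00 in³.
X̄ = 1330152.10/20623.29 = 64.50 in; Ȳ = 1662875.00/20623.29 = 80.63 in.

X̄ = 64.50 in, Ȳ = 80.63 in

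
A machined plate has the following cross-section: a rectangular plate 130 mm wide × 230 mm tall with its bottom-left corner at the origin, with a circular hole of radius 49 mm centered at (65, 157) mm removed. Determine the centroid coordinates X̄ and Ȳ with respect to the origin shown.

plate: A = 130 × 230 = 29900.00, centroid at (65.00, 115.00).
hole: A = −π·49² = -7542.96, centroid at (65.00, 157.00).
ΣA = 22357.04 mm²
ΣAX̄ = (29900.00)(65.00) + (-7542.96)(65.00) = 1453207.34 mm³
ΣAȲ = (29900.00)(115.00) + (-7542.96)(157.00) = 2254254.66 mm³
X̄ = 1453207.34 / 22357.04 = 65.00 mm
Ȳ = 2254254.66 / 22357.04 = 100.83 mm

X̄ = 65.00 mm, Ȳ = 100.83 mm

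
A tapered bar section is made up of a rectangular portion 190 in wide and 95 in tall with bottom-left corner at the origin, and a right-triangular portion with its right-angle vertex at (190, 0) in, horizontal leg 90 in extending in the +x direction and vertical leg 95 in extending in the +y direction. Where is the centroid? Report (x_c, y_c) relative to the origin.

x_c = 118.94 in, y_c = 44.47 in

rectangular portion: A = 190 × 95 = 18050.00, centroid at (95.00, 47.50).
triangular portion: A = ½·90·95 = 4275.00, centroid at (220.00, 31.67).
ΣA = 22325.00 in²
ΣAx_c = (18050.00)(95.00) + (4275.00)(220.00) = 2655250.00 in³
ΣAy_c = (18050.00)(47.50) + (4275.00)(31.67) = 992750.00 in³
x_c = 2655250.00 / 22325.00 = 118.94 in
y_c = 992750.00 / 22325.00 = 44.47 in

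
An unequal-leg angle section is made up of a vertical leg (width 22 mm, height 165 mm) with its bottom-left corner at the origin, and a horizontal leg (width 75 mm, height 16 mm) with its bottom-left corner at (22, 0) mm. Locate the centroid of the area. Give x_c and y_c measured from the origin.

vertical leg: A = 22 × 165 = 3630.00, centroid at (11.00, 82.50).
horizontal leg: A = 75 × 16 = 1200.00, centroid at (59.50, 8.00).
ΣA = 4830.00 mm², ΣAx_c = 111330.00 mm³, ΣAy_c = 309075.00 mm³.
x_c = 111330.00/4830.00 = 23.05 mm; y_c = 309075.00/4830.00 = 63.99 mm.

x_c = 23.05 mm, y_c = 63.99 mm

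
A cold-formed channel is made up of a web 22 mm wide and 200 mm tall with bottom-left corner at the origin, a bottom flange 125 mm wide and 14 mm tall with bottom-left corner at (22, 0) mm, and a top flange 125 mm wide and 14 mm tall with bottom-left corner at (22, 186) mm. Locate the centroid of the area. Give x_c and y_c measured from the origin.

x_c = 43.56 mm, y_c = 100.00 mm

Part | A | x̄ᵢ | ȳᵢ | A·x̄ᵢ | A·ȳᵢ
web | 4400.00 | 11.00 | 100.00 | 48400.00 | 440000.00
bottom flange | 1750.00 | 84.50 | 7.00 | 147875.00 | 12250.00
top flange | 1750.00 | 84.50 | 193.00 | 147875.00 | 337750.00
Σ | 7900.00 |  |  | 344150.00 | 790000.00
x_c = 344150.00 / 7900.00 = 43.56 mm
y_c = 790000.00 / 7900.00 = 100.00 mm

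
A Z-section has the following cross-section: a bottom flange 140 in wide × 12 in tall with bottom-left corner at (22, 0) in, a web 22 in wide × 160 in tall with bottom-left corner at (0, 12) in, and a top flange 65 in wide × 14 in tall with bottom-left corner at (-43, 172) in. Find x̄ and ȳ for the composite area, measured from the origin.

x̄ = 30.07 in, ȳ = 81.31 in

Part | A | x̄ᵢ | ȳᵢ | A·x̄ᵢ | A·ȳᵢ
bottom flange | 1680.00 | 92.00 | 6.00 | 154560.00 | 10080.00
web | 3520.00 | 11.00 | 92.00 | 38720.00 | 323840.00
top flange | 910.00 | -10.50 | 179.00 | -9555.00 | 162890.00
Σ | 6110.00 |  |  | 183725.00 | 496810.00
x̄ = 183725.00 / 6110.00 = 30.07 in
ȳ = 496810.00 / 6110.00 = 81.31 in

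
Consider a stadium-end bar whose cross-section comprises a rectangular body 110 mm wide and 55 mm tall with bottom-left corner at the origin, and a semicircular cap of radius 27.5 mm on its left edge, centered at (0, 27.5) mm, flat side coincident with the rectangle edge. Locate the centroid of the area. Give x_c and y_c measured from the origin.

x_c = 44.06 mm, y_c = 27.50 mm

rectangular body: A = 110 × 55 = 6050.00, centroid at (55.00, 27.50).
semicircular end: A = ½π·27.5² = 1187.91, centroid at (-11.67, 27.50).
ΣA = 7237.91 mm², ΣAx_c = 318885.42 mm³, ΣAy_c = 199042.65 mm³.
x_c = 318885.42/7237.91 = 44.06 mm; y_c = 199042.65/7237.91 = 27.50 mm.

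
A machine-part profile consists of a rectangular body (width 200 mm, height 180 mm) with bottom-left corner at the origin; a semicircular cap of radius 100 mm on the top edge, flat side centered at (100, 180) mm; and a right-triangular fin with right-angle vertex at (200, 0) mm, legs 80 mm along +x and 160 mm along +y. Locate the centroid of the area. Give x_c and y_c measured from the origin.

Part | A | x̄ᵢ | ȳᵢ | A·x̄ᵢ | A·ȳᵢ
rectangular body | 36000.00 | 100.00 | 90.00 | 3600000.00 | 3240000.00
semicircular top | 15707.96 | 100.00 | 222.44 | 1570796.33 | 3494100.05
triangular fin | 6400.00 | 226.67 | 53.33 | 1450666.67 | 341333.33
Σ | 58107.96 |  |  | 6621462.99 | 7075433.39
x_c = 6621462.99 / 58107.96 = 113.95 mm
y_c = 7075433.39 / 58107.96 = 121.76 mm

x_c = 113.95 mm, y_c = 121.76 mm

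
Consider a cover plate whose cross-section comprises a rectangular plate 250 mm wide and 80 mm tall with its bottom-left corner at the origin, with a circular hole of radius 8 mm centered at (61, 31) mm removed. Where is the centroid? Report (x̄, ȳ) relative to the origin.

plate: A = 250 × 80 = 20000.00, centroid at (125.00, 40.00).
hole: A = −π·8² = -201.06, centroid at (61.00, 31.00).
ΣA = 19798.94 mm²
ΣAx̄ = (20000.00)(125.00) + (-201.06)(61.00) = 2487735.22 mm³
ΣAȳ = (20000.00)(40.00) + (-201.06)(31.00) = 793767.08 mm³
x̄ = 2487735.22 / 19798.94 = 125.65 mm
ȳ = 793767.08 / 19798.94 = 40.09 mm

x̄ = 125.65 mm, ȳ = 40.09 mm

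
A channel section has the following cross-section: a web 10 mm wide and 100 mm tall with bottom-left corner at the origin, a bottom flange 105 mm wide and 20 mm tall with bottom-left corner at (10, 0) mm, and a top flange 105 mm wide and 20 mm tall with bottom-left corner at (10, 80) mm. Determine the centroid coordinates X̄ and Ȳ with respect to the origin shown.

web: A = 10 × 100 = 1000.00, centroid at (5.00, 50.00).
bottom flange: A = 105 × 20 = 2100.00, centroid at (62.50, 10.00).
top flange: A = 105 × 20 = 2100.00, centroid at (62.50, 90.00).
ΣA = 5200.00 mm², ΣAX̄ = 267500.00 mm³, ΣAȲ = 260000.00 mm³.
X̄ = 267500.00/5200.00 = 51.44 mm; Ȳ = 260000.00/5200.00 = 50.00 mm.

X̄ = 51.44 mm, Ȳ = 50.00 mm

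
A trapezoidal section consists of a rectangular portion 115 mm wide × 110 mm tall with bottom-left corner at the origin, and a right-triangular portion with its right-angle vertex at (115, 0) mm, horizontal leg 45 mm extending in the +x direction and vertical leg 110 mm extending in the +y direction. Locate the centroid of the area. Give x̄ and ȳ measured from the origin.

x̄ = 69.36 mm, ȳ = 52.00 mm

Part | A | x̄ᵢ | ȳᵢ | A·x̄ᵢ | A·ȳᵢ
rectangular portion | 12650.00 | 57.50 | 55.00 | 727375.00 | 695750.00
triangular portion | 2475.00 | 130.00 | 36.67 | 321750.00 | 90750.00
Σ | 15125.00 |  |  | 1049125.00 | 786500.00
x̄ = 1049125.00 / 15125.00 = 69.36 mm
ȳ = 786500.00 / 15125.00 = 52.00 mm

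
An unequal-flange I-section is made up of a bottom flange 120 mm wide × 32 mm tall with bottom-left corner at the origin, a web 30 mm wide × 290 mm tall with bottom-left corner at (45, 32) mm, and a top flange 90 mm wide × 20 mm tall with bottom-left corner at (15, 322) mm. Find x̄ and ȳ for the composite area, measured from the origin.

bottom flange: A = 120 × 32 = 3840.00, centroid at (60.00, 16.00).
web: A = 30 × 290 = 8700.00, centroid at (60.00, 177.00).
top flange: A = 90 × 20 = 1800.00, centroid at (60.00, 332.00).
ΣA = 14340.00 mm²
ΣAx̄ = (3840.00)(60.00) + (8700.00)(60.00) + (1800.00)(60.00) = 860400.00 mm³
ΣAȳ = (3840.00)(16.00) + (8700.00)(177.00) + (1800.00)(332.00) = 2198940.00 mm³
x̄ = 860400.00 / 14340.00 = 60.00 mm
ȳ = 2198940.00 / 14340.00 = 153.34 mm

x̄ = 60.00 mm, ȳ = 153.34 mm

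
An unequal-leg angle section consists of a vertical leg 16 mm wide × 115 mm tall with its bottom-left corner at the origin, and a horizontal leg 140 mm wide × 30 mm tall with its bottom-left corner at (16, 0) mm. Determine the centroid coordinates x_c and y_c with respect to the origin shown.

vertical leg: A = 16 × 115 = 1840.00, centroid at (8.00, 57.50).
horizontal leg: A = 140 × 30 = 4200.00, centroid at (86.00, 15.00).
ΣA = 6040.00 mm², ΣAx_c = 375920.00 mm³, ΣAy_c = 168800.00 mm³.
x_c = 375920.00/6040.00 = 62.24 mm; y_c = 168800.00/6040.00 = 27.95 mm.

x_c = 62.24 mm, y_c = 27.95 mm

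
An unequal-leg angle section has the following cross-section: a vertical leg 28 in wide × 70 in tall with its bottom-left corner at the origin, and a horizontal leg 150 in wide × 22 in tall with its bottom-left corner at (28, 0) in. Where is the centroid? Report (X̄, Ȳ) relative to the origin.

X̄ = 69.84 in, Ȳ = 19.94 in

vertical leg: A = 28 × 70 = 1960.00, centroid at (14.00, 35.00).
horizontal leg: A = 150 × 22 = 3300.00, centroid at (103.00, 11.00).
ΣA = 5260.00 in²
ΣAX̄ = (1960.00)(14.00) + (3300.00)(103.00) = 367340.00 in³
ΣAȲ = (1960.00)(35.00) + (3300.00)(11.00) = 104900.00 in³
X̄ = 367340.00 / 5260.00 = 69.84 in
Ȳ = 104900.00 / 5260.00 = 19.94 in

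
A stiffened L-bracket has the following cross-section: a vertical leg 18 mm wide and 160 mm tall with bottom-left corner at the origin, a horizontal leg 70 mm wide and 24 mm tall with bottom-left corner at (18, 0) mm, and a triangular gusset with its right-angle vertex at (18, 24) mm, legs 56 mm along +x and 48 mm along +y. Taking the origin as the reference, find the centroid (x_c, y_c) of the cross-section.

vertical leg: A = 18 × 160 = 2880.00, centroid at (9.00, 80.00).
horizontal leg: A = 70 × 24 = 1680.00, centroid at (53.00, 12.00).
gusset: A = ½·56·48 = 1344.00, centroid at (36.67, 40.00).
ΣA = 5904.00 mm²
ΣAx_c = (2880.00)(9.00) + (1680.00)(53.00) + (1344.00)(36.67) = 164240.00 mm³
ΣAy_c = (2880.00)(80.00) + (1680.00)(12.00) + (1344.00)(40.00) = 304320.00 mm³
x_c = 164240.00 / 5904.00 = 27.82 mm
y_c = 304320.00 / 5904.00 = 51.54 mm

x_c = 27.82 mm, y_c = 51.54 mm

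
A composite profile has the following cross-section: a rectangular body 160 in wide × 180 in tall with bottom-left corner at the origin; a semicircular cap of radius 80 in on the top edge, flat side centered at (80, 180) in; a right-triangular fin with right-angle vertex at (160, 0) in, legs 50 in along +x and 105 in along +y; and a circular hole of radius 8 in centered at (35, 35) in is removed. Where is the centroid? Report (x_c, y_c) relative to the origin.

Part | A | x̄ᵢ | ȳᵢ | A·x̄ᵢ | A·ȳᵢ
rectangular body | 28800.00 | 80.00 | 90.00 | 2304000.00 | 2592000.00
semicircular top | 10053.10 | 80.00 | 213.95 | 804247.72 | 2150890.70
triangular fin | 2625.00 | 176.67 | 35.00 | 463750.00 | 91875.00
hole | -201.06 | 35.00 | 35.00 | -7037.17 | -7037.17
Σ | 41277.03 |  |  | 3564960.55 | 4827728.53
x_c = 3564960.55 / 41277.03 = 86.37 in
y_c = 4827728.53 / 41277.03 = 116.96 in

x_c = 86.37 in, y_c = 116.96 in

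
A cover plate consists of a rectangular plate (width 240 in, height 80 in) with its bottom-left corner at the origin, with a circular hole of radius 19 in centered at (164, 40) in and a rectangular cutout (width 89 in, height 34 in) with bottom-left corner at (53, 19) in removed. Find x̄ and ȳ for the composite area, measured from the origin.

plate: A = 240 × 80 = 19200.00, centroid at (120.00, 40.00).
hole 1: A = −π·19² = -1134.11, centroid at (164.00, 40.00).
hole 2: A = −(89 × 34) = -3026.00, centroid at (97.50, 36.00).
ΣA = 15039.89 in², ΣAx̄ = 1822970.15 in³, ΣAȳ = 613699.40 in³.
x̄ = 1822970.15/15039.89 = 121.21 in; ȳ = 613699.40/15039.89 = 40.80 in.

x̄ = 121.21 in, ȳ = 40.80 in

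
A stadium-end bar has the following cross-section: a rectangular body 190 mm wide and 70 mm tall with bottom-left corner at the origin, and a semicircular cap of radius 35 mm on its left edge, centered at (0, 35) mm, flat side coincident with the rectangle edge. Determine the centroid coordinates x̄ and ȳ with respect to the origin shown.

x̄ = 81.12 mm, ȳ = 35.00 mm

rectangular body: A = 190 × 70 = 13300.00, centroid at (95.00, 35.00).
semicircular end: A = ½π·35² = 1924.23, centroid at (-14.85, 35.00).
ΣA = 15224.23 mm²
ΣAx̄ = (13300.00)(95.00) + (1924.23)(-14.85) = 1234916.67 mm³
ΣAȳ = (13300.00)(35.00) + (1924.23)(35.00) = 532847.89 mm³
x̄ = 1234916.67 / 15224.23 = 81.12 mm
ȳ = 532847.89 / 15224.23 = 35.00 mm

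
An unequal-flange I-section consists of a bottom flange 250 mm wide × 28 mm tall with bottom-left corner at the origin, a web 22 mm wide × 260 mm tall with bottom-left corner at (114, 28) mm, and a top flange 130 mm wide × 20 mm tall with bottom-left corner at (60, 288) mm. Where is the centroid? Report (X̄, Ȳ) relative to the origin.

bottom flange: A = 250 × 28 = 7000.00, centroid at (125.00, 14.00).
web: A = 22 × 260 = 5720.00, centroid at (125.00, 158.00).
top flange: A = 130 × 20 = 2600.00, centroid at (125.00, 298.00).
ΣA = 15320.00 mm²
ΣAX̄ = (7000.00)(125.00) + (5720.00)(125.00) + (2600.00)(125.00) = 1915000.00 mm³
ΣAȲ = (7000.00)(14.00) + (5720.00)(158.00) + (2600.00)(298.00) = 1776560.00 mm³
X̄ = 1915000.00 / 15320.00 = 125.00 mm
Ȳ = 1776560.00 / 15320.00 = 115.96 mm

X̄ = 125.00 mm, Ȳ = 115.96 mm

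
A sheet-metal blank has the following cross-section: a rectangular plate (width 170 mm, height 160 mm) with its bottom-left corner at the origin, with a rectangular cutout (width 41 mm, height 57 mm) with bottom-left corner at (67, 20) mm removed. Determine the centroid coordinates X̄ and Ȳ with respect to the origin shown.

X̄ = 84.77 mm, Ȳ = 82.96 mm

Part | A | x̄ᵢ | ȳᵢ | A·x̄ᵢ | A·ȳᵢ
plate | 27200.00 | 85.00 | 80.00 | 2312000.00 | 2176000.00
hole | -2337.00 | 87.50 | 48.50 | -204487.50 | -113344.50
Σ | 24863.00 |  |  | 2107512.50 | 2062655.50
X̄ = 2107512.50 / 24863.00 = 84.77 mm
Ȳ = 2062655.50 / 24863.00 = 82.96 mm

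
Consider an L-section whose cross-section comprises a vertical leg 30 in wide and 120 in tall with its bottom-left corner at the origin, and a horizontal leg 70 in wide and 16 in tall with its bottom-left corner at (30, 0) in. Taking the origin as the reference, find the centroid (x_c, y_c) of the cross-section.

vertical leg: A = 30 × 120 = 3600.00, centroid at (15.00, 60.00).
horizontal leg: A = 70 × 16 = 1120.00, centroid at (65.00, 8.00).
ΣA = 4720.00 in²
ΣAx_c = (3600.00)(15.00) + (1120.00)(65.00) = 126800.00 in³
ΣAy_c = (3600.00)(60.00) + (1120.00)(8.00) = 224960.00 in³
x_c = 126800.00 / 4720.00 = 26.86 in
y_c = 224960.00 / 4720.00 = 47.66 in

x_c = 26.86 in, y_c = 47.66 in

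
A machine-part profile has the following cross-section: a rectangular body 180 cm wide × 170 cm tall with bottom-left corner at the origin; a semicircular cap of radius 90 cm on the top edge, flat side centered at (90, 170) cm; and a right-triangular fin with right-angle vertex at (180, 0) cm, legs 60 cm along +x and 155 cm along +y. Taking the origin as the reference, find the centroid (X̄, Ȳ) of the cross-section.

rectangular body: A = 180 × 170 = 30600.00, centroid at (90.00, 85.00).
semicircular top: A = ½π·90² = 12723.45, centroid at (90.00, 208.20).
triangular fin: A = ½·60·155 = 4650.00, centroid at (200.00, 51.67).
ΣA = 47973.45 cm²
ΣAX̄ = (30600.00)(90.00) + (12723.45)(90.00) + (4650.00)(200.00) = 4829110.52 cm³
ΣAȲ = (30600.00)(85.00) + (12723.45)(208.20) + (4650.00)(51.67) = 5490236.54 cm³
X̄ = 4829110.52 / 47973.45 = 100.66 cm
Ȳ = 5490236.54 / 47973.45 = 114.44 cm

X̄ = 100.66 cm, Ȳ = 114.44 cm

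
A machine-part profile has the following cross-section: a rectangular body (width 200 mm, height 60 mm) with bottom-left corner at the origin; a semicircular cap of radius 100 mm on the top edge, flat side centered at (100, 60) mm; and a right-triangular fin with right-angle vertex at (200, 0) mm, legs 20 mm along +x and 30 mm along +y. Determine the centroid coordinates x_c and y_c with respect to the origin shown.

x_c = 101.14 mm, y_c = 70.41 mm

rectangular body: A = 200 × 60 = 12000.00, centroid at (100.00, 30.00).
semicircular top: A = ½π·100² = 15707.96, centroid at (100.00, 102.44).
triangular fin: A = ½·20·30 = 300.00, centroid at (206.67, 10.00).
ΣA = 28007.96 mm², ΣAx_c = 2832796.33 mm³, ΣAy_c = 1972144.46 mm³.
x_c = 2832796.33/28007.96 = 101.14 mm; y_c = 1972144.46/28007.96 = 70.41 mm.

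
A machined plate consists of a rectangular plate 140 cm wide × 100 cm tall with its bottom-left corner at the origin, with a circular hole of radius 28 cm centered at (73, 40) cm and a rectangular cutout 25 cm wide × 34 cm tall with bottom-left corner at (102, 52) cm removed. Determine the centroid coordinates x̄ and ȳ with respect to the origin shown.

x̄ = 65.77 cm, ȳ = 50.79 cm

plate: A = 140 × 100 = 14000.00, centroid at (70.00, 50.00).
hole 1: A = −π·28² = -2463.01, centroid at (73.00, 40.00).
hole 2: A = −(25 × 34) = -850.00, centroid at (114.50, 69.00).
ΣA = 10686.99 cm², ΣAx̄ = 702875.37 cm³, ΣAȳ = 542829.65 cm³.
x̄ = 702875.37/10686.99 = 65.77 cm; ȳ = 542829.65/10686.99 = 50.79 cm.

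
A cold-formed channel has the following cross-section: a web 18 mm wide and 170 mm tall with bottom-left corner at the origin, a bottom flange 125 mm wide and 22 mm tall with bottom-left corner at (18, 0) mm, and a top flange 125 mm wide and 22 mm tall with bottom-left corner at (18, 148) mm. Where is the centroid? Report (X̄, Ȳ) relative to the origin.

X̄ = 54.94 mm, Ȳ = 85.00 mm

web: A = 18 × 170 = 3060.00, centroid at (9.00, 85.00).
bottom flange: A = 125 × 22 = 2750.00, centroid at (80.50, 11.00).
top flange: A = 125 × 22 = 2750.00, centroid at (80.50, 159.00).
ΣA = 8560.00 mm², ΣAX̄ = 470290.00 mm³, ΣAȲ = 727600.00 mm³.
X̄ = 470290.00/8560.00 = 54.94 mm; Ȳ = 727600.00/8560.00 = 85.00 mm.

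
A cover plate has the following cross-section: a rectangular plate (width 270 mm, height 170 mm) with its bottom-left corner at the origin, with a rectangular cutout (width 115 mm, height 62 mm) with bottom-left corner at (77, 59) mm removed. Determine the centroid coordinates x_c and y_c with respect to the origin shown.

plate: A = 270 × 170 = 45900.00, centroid at (135.00, 85.00).
hole: A = −(115 × 62) = -7130.00, centroid at (134.50, 90.00).
ΣA = 38770.00 mm², ΣAx_c = 5237515.00 mm³, ΣAy_c = 3259800.00 mm³.
x_c = 5237515.00/38770.00 = 135.09 mm; y_c = 3259800.00/38770.00 = 84.08 mm.

x_c = 135.09 mm, y_c = 84.08 mm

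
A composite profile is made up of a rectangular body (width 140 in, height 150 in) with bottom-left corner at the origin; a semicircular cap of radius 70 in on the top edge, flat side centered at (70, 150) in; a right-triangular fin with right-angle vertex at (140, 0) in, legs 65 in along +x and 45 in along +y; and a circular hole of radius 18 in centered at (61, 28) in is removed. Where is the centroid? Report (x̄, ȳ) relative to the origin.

rectangular body: A = 140 × 150 = 21000.00, centroid at (70.00, 75.00).
semicircular top: A = ½π·70² = 7696.90, centroid at (70.00, 179.71).
triangular fin: A = ½·65·45 = 1462.50, centroid at (161.67, 15.00).
hole: A = −π·18² = -1017.88, centroid at (61.00, 28.00).
ΣA = 29141.53 in²
ΣAx̄ = (21000.00)(70.00) + (7696.90)(70.00) + (1462.50)(161.67) + (-1017.88)(61.00) = 2183130.20 in³
ΣAȳ = (21000.00)(75.00) + (7696.90)(179.71) + (1462.50)(15.00) + (-1017.88)(28.00) = 2951638.94 in³
x̄ = 2183130.20 / 29141.53 = 74.91 in
ȳ = 2951638.94 / 29141.53 = 101.29 in

x̄ = 74.91 in, ȳ = 101.29 in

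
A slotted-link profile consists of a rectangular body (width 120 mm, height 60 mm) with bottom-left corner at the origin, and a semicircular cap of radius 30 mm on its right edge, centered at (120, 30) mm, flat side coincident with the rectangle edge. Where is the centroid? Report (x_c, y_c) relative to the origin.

rectangular body: A = 120 × 60 = 7200.00, centroid at (60.00, 30.00).
semicircular end: A = ½π·30² = 1413.72, centroid at (132.73, 30.00).
ΣA = 8613.72 mm², ΣAx_c = 619646.00 mm³, ΣAy_c = 258411.50 mm³.
x_c = 619646.00/8613.72 = 71.94 mm; y_c = 258411.50/8613.72 = 30.00 mm.

x_c = 71.94 mm, y_c = 30.00 mm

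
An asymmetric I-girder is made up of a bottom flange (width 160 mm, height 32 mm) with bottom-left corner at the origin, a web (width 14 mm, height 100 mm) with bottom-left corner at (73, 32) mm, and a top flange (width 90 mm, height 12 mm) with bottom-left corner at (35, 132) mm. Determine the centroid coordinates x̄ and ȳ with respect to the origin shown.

Part | A | x̄ᵢ | ȳᵢ | A·x̄ᵢ | A·ȳᵢ
bottom flange | 5120.00 | 80.00 | 16.00 | 409600.00 | 81920.00
web | 1400.00 | 80.00 | 82.00 | 112000.00 | 114800.00
top flange | 1080.00 | 80.00 | 138.00 | 86400.00 | 149040.00
Σ | 7600.00 |  |  | 608000.00 | 345760.00
x̄ = 608000.00 / 7600.00 = 80.00 mm
ȳ = 345760.00 / 7600.00 = 45.49 mm

x̄ = 80.00 mm, ȳ = 45.49 mm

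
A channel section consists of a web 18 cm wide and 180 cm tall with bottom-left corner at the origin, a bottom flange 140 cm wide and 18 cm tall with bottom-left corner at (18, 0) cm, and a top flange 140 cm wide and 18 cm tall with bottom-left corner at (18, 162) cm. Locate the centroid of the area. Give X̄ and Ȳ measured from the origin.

Part | A | x̄ᵢ | ȳᵢ | A·x̄ᵢ | A·ȳᵢ
web | 3240.00 | 9.00 | 90.00 | 29160.00 | 291600.00
bottom flange | 2520.00 | 88.00 | 9.00 | 221760.00 | 22680.00
top flange | 2520.00 | 88.00 | 171.00 | 221760.00 | 430920.00
Σ | 8280.00 |  |  | 472680.00 | 745200.00
X̄ = 472680.00 / 8280.00 = 57.09 cm
Ȳ = 745200.00 / 8280.00 = 90.00 cm

X̄ = 57.09 cm, Ȳ = 90.00 cm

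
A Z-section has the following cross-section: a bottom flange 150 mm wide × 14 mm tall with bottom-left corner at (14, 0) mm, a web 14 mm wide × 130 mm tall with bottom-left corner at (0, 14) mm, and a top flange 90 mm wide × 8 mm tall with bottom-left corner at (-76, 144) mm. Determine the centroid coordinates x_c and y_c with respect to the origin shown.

bottom flange: A = 150 × 14 = 2100.00, centroid at (89.00, 7.00).
web: A = 14 × 130 = 1820.00, centroid at (7.00, 79.00).
top flange: A = 90 × 8 = 720.00, centroid at (-31.00, 148.00).
ΣA = 4640.00 mm²
ΣAx_c = (2100.00)(89.00) + (1820.00)(7.00) + (720.00)(-31.00) = 177320.00 mm³
ΣAy_c = (2100.00)(7.00) + (1820.00)(79.00) + (720.00)(148.00) = 265040.00 mm³
x_c = 177320.00 / 4640.00 = 38.22 mm
y_c = 265040.00 / 4640.00 = 57.12 mm

x_c = 38.22 mm, y_c = 57.12 mm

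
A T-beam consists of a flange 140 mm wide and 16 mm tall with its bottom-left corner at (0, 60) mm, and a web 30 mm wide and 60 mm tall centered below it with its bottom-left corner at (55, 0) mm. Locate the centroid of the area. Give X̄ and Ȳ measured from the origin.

X̄ = 70.00 mm, Ȳ = 51.07 mm

web: A = 30 × 60 = 1800.00, centroid at (70.00, 30.00).
flange: A = 140 × 16 = 2240.00, centroid at (70.00, 68.00).
ΣA = 4040.00 mm²
ΣAX̄ = (1800.00)(70.00) + (2240.00)(70.00) = 282800.00 mm³
ΣAȲ = (1800.00)(30.00) + (2240.00)(68.00) = 206320.00 mm³
X̄ = 282800.00 / 4040.00 = 70.00 mm
Ȳ = 206320.00 / 4040.00 = 51.07 mm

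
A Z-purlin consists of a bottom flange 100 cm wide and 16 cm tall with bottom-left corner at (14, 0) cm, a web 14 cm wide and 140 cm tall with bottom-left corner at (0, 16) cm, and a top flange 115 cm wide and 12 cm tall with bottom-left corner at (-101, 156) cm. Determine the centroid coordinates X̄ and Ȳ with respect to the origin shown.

X̄ = 11.35 cm, Ȳ = 81.97 cm

Part | A | x̄ᵢ | ȳᵢ | A·x̄ᵢ | A·ȳᵢ
bottom flange | 1600.00 | 64.00 | 8.00 | 102400.00 | 12800.00
web | 1960.00 | 7.00 | 86.00 | 13720.00 | 168560.00
top flange | 1380.00 | -43.50 | 162.00 | -60030.00 | 223560.00
Σ | 4940.00 |  |  | 56090.00 | 404920.00
X̄ = 56090.00 / 4940.00 = 11.35 cm
Ȳ = 404920.00 / 4940.00 = 81.97 cm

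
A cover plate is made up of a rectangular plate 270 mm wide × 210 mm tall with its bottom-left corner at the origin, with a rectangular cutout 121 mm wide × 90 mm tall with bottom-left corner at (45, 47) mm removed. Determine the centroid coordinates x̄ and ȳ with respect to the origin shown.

x̄ = 142.01 mm, ȳ = 108.09 mm

Part | A | x̄ᵢ | ȳᵢ | A·x̄ᵢ | A·ȳᵢ
plate | 56700.00 | 135.00 | 105.00 | 7654500.00 | 5953500.00
hole | -10890.00 | 105.50 | 92.00 | -1148895.00 | -1001880.00
Σ | 45810.00 |  |  | 6505605.00 | 4951620.00
x̄ = 6505605.00 / 45810.00 = 142.01 mm
ȳ = 4951620.00 / 45810.00 = 108.09 mm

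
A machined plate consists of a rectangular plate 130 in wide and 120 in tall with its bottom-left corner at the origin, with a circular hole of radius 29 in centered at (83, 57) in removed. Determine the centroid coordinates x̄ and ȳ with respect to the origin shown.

x̄ = 61.33 in, ȳ = 60.61 in

plate: A = 130 × 120 = 15600.00, centroid at (65.00, 60.00).
hole: A = −π·29² = -2642.08, centroid at (83.00, 57.00).
ΣA = 12957.92 in², ΣAx̄ = 794707.41 in³, ΣAȳ = 785401.47 in³.
x̄ = 794707.41/12957.92 = 61.33 in; ȳ = 785401.47/12957.92 = 60.61 in.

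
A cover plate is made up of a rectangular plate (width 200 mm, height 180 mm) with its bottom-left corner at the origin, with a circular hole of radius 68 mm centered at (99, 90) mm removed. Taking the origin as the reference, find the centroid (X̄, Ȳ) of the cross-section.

X̄ = 100.68 mm, Ȳ = 90.00 mm

plate: A = 200 × 180 = 36000.00, centroid at (100.00, 90.00).
hole: A = −π·68² = -14526.72, centroid at (99.00, 90.00).
ΣA = 21473.28 mm²
ΣAX̄ = (36000.00)(100.00) + (-14526.72)(99.00) = 2161854.28 mm³
ΣAȲ = (36000.00)(90.00) + (-14526.72)(90.00) = 1932594.80 mm³
X̄ = 2161854.28 / 21473.28 = 100.68 mm
Ȳ = 1932594.80 / 21473.28 = 90.00 mm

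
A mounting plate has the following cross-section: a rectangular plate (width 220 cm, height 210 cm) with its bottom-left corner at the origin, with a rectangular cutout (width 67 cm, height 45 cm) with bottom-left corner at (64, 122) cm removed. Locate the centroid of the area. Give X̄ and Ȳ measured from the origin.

X̄ = 110.87 cm, Ȳ = 102.24 cm

Part | A | x̄ᵢ | ȳᵢ | A·x̄ᵢ | A·ȳᵢ
plate | 46200.00 | 110.00 | 105.00 | 5082000.00 | 4851000.00
hole | -3015.00 | 97.50 | 144.50 | -293962.50 | -435667.50
Σ | 43185.00 |  |  | 4788037.50 | 4415332.50
X̄ = 4788037.50 / 43185.00 = 110.87 cm
Ȳ = 4415332.50 / 43185.00 = 102.24 cm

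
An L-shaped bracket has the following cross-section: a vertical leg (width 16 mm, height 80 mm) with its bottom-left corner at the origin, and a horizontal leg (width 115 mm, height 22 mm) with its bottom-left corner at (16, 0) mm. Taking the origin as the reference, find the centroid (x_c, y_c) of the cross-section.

x_c = 51.49 mm, y_c = 20.74 mm

Part | A | x̄ᵢ | ȳᵢ | A·x̄ᵢ | A·ȳᵢ
vertical leg | 1280.00 | 8.00 | 40.00 | 10240.00 | 51200.00
horizontal leg | 2530.00 | 73.50 | 11.00 | 185955.00 | 27830.00
Σ | 3810.00 |  |  | 196195.00 | 79030.00
x_c = 196195.00 / 3810.00 = 51.49 mm
y_c = 79030.00 / 3810.00 = 20.74 mm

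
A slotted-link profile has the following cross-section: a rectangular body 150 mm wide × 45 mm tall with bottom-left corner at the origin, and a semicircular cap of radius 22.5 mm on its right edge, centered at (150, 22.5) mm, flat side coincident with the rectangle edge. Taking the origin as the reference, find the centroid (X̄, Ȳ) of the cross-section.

Part | A | x̄ᵢ | ȳᵢ | A·x̄ᵢ | A·ȳᵢ
rectangular body | 6750.00 | 75.00 | 22.50 | 506250.00 | 151875.00
semicircular end | 795.22 | 159.55 | 22.50 | 126876.10 | 17892.35
Σ | 7545.22 |  |  | 633126.10 | 169767.35
X̄ = 633126.10 / 7545.22 = 83.91 mm
Ȳ = 169767.35 / 7545.22 = 22.50 mm

X̄ = 83.91 mm, Ȳ = 22.50 mm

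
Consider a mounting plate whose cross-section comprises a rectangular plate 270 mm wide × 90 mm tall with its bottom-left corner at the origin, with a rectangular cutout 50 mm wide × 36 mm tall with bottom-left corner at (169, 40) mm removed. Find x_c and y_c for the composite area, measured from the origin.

plate: A = 270 × 90 = 24300.00, centroid at (135.00, 45.00).
hole: A = −(50 × 36) = -1800.00, centroid at (194.00, 58.00).
ΣA = 22500.00 mm²
ΣAx_c = (24300.00)(135.00) + (-1800.00)(194.00) = 2931300.00 mm³
ΣAy_c = (24300.00)(45.00) + (-1800.00)(58.00) = 989100.00 mm³
x_c = 2931300.00 / 22500.00 = 130.28 mm
y_c = 989100.00 / 22500.00 = 43.96 mm

x_c = 130.28 mm, y_c = 43.96 mm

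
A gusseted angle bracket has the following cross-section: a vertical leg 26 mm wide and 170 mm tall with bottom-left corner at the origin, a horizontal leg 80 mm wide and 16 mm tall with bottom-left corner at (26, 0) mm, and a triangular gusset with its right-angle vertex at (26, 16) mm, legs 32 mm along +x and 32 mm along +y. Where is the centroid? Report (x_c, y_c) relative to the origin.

x_c = 25.87 mm, y_c = 64.33 mm

vertical leg: A = 26 × 170 = 4420.00, centroid at (13.00, 85.00).
horizontal leg: A = 80 × 16 = 1280.00, centroid at (66.00, 8.00).
gusset: A = ½·32·32 = 512.00, centroid at (36.67, 26.67).
ΣA = 6212.00 mm², ΣAx_c = 160713.33 mm³, ΣAy_c = 399593.33 mm³.
x_c = 160713.33/6212.00 = 25.87 mm; y_c = 399593.33/6212.00 = 64.33 mm.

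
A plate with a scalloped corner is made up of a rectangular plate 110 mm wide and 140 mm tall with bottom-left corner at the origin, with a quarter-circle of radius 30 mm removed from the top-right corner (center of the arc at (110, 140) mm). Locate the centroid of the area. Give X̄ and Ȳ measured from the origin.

X̄ = 52.97 mm, Ȳ = 67.24 mm

plate: A = 110 × 140 = 15400.00, centroid at (55.00, 70.00).
removed quarter-circle: A = −¼π·30² = -706.86, centroid at (97.27, 127.27).
ΣA = 14693.14 mm², ΣAX̄ = 778245.58 mm³, ΣAȲ = 988039.83 mm³.
X̄ = 778245.58/14693.14 = 52.97 mm; Ȳ = 988039.83/14693.14 = 67.24 mm.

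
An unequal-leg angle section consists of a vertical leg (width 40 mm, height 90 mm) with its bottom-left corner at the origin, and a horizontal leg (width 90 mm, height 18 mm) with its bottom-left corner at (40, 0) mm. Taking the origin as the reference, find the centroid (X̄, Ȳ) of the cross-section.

X̄ = 40.17 mm, Ȳ = 33.83 mm

vertical leg: A = 40 × 90 = 3600.00, centroid at (20.00, 45.00).
horizontal leg: A = 90 × 18 = 1620.00, centroid at (85.00, 9.00).
ΣA = 5220.00 mm²
ΣAX̄ = (3600.00)(20.00) + (1620.00)(85.00) = 209700.00 mm³
ΣAȲ = (3600.00)(45.00) + (1620.00)(9.00) = 176580.00 mm³
X̄ = 209700.00 / 5220.00 = 40.17 mm
Ȳ = 176580.00 / 5220.00 = 33.83 mm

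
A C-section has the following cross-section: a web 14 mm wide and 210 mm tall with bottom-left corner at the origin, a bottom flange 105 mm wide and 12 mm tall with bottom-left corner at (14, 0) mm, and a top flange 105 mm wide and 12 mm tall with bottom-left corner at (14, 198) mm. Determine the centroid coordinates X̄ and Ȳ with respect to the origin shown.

X̄ = 34.46 mm, Ȳ = 105.00 mm

Part | A | x̄ᵢ | ȳᵢ | A·x̄ᵢ | A·ȳᵢ
web | 2940.00 | 7.00 | 105.00 | 20580.00 | 308700.00
bottom flange | 1260.00 | 66.50 | 6.00 | 83790.00 | 7560.00
top flange | 1260.00 | 66.50 | 204.00 | 83790.00 | 257040.00
Σ | 5460.00 |  |  | 188160.00 | 573300.00
X̄ = 188160.00 / 5460.00 = 34.46 mm
Ȳ = 573300.00 / 5460.00 = 105.00 mm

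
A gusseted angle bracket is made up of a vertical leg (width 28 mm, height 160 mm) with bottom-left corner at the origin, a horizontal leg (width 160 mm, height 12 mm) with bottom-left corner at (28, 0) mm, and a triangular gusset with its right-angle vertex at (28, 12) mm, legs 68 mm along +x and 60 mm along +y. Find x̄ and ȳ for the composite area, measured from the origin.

vertical leg: A = 28 × 160 = 4480.00, centroid at (14.00, 80.00).
horizontal leg: A = 160 × 12 = 1920.00, centroid at (108.00, 6.00).
gusset: A = ½·68·60 = 2040.00, centroid at (50.67, 32.00).
ΣA = 8440.00 mm²
ΣAx̄ = (4480.00)(14.00) + (1920.00)(108.00) + (2040.00)(50.67) = 373440.00 mm³
ΣAȳ = (4480.00)(80.00) + (1920.00)(6.00) + (2040.00)(32.00) = 435200.00 mm³
x̄ = 373440.00 / 8440.00 = 44.25 mm
ȳ = 435200.00 / 8440.00 = 51.56 mm

x̄ = 44.25 mm, ȳ = 51.56 mm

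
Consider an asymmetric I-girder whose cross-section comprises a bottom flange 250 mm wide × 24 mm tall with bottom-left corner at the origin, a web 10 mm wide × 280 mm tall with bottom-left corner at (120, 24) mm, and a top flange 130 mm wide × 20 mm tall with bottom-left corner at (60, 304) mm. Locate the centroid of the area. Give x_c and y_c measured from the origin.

x_c = 125.00 mm, y_c = 118.21 mm

bottom flange: A = 250 × 24 = 6000.00, centroid at (125.00, 12.00).
web: A = 10 × 280 = 2800.00, centroid at (125.00, 164.00).
top flange: A = 130 × 20 = 2600.00, centroid at (125.00, 314.00).
ΣA = 11400.00 mm²
ΣAx_c = (6000.00)(125.00) + (2800.00)(125.00) + (2600.00)(125.00) = 1425000.00 mm³
ΣAy_c = (6000.00)(12.00) + (2800.00)(164.00) + (2600.00)(314.00) = 1347600.00 mm³
x_c = 1425000.00 / 11400.00 = 125.00 mm
y_c = 1347600.00 / 11400.00 = 118.21 mm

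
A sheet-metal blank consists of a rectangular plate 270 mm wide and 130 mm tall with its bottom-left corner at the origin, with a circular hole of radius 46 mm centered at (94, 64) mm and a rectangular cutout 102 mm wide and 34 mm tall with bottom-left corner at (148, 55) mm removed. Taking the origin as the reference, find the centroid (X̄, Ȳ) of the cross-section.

Part | A | x̄ᵢ | ȳᵢ | A·x̄ᵢ | A·ȳᵢ
plate | 35100.00 | 135.00 | 65.00 | 4738500.00 | 2281500.00
hole 1 | -6647.61 | 94.00 | 64.00 | -624875.35 | -425447.04
hole 2 | -3468.00 | 199.00 | 72.00 | -690132.00 | -249696.00
Σ | 24984.39 |  |  | 3423492.65 | 1606356.96
X̄ = 3423492.65 / 24984.39 = 137.03 mm
Ȳ = 1606356.96 / 24984.39 = 64.29 mm

X̄ = 137.03 mm, Ȳ = 64.29 mm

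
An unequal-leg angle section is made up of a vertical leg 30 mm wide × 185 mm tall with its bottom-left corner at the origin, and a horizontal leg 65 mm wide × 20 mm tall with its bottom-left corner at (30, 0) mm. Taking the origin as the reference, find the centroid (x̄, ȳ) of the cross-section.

vertical leg: A = 30 × 185 = 5550.00, centroid at (15.00, 92.50).
horizontal leg: A = 65 × 20 = 1300.00, centroid at (62.50, 10.00).
ΣA = 6850.00 mm², ΣAx̄ = 164500.00 mm³, ΣAȳ = 526375.00 mm³.
x̄ = 164500.00/6850.00 = 24.01 mm; ȳ = 526375.00/6850.00 = 76.84 mm.

x̄ = 24.01 mm, ȳ = 76.84 mm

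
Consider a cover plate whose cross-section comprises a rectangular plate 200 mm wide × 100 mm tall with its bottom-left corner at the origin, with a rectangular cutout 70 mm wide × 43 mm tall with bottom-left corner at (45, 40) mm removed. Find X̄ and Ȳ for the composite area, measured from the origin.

plate: A = 200 × 100 = 20000.00, centroid at (100.00, 50.00).
hole: A = −(70 × 43) = -3010.00, centroid at (80.00, 61.50).
ΣA = 16990.00 mm², ΣAX̄ = 1759200.00 mm³, ΣAȲ = 814885.00 mm³.
X̄ = 1759200.00/16990.00 = 103.54 mm; Ȳ = 814885.00/16990.00 = 47.96 mm.

X̄ = 103.54 mm, Ȳ = 47.96 mm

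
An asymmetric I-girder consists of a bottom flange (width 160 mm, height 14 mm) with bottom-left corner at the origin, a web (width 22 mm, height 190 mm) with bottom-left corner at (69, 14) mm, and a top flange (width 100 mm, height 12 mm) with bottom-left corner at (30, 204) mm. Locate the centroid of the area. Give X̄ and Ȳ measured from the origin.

X̄ = 80.00 mm, Ȳ = 94.92 mm

Part | A | x̄ᵢ | ȳᵢ | A·x̄ᵢ | A·ȳᵢ
bottom flange | 2240.00 | 80.00 | 7.00 | 179200.00 | 15680.00
web | 4180.00 | 80.00 | 109.00 | 334400.00 | 455620.00
top flange | 1200.00 | 80.00 | 210.00 | 96000.00 | 252000.00
Σ | 7620.00 |  |  | 609600.00 | 723300.00
X̄ = 609600.00 / 7620.00 = 80.00 mm
Ȳ = 723300.00 / 7620.00 = 94.92 mm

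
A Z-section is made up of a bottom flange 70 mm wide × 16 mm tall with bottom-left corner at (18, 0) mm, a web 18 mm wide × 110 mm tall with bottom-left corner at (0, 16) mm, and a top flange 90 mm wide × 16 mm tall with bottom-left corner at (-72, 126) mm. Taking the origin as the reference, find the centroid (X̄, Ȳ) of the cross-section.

X̄ = 8.44 mm, Ȳ = 75.44 mm

Part | A | x̄ᵢ | ȳᵢ | A·x̄ᵢ | A·ȳᵢ
bottom flange | 1120.00 | 53.00 | 8.00 | 59360.00 | 8960.00
web | 1980.00 | 9.00 | 71.00 | 17820.00 | 140580.00
top flange | 1440.00 | -27.00 | 134.00 | -38880.00 | 192960.00
Σ | 4540.00 |  |  | 38300.00 | 342500.00
X̄ = 38300.00 / 4540.00 = 8.44 mm
Ȳ = 342500.00 / 4540.00 = 75.44 mm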